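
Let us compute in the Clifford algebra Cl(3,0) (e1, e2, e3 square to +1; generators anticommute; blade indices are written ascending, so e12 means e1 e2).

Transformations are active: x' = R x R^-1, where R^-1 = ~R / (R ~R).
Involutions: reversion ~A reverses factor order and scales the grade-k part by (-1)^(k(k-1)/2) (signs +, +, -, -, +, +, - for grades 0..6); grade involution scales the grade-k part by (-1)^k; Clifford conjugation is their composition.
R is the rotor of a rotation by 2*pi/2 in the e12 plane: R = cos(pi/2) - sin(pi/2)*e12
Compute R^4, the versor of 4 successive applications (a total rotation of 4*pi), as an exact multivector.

The rotor phase is half the rotation angle and phases add under composition, so 4 steps in the e12 plane accumulate phase 4*(pi/2) = 2*pi: R^4 = cos(2*pi) - sin(2*pi)*e12.
cos(2*pi) = 1 and sin(2*pi) = 0, so R^4 = 1. The total rotation 4*pi is 2 full turns, so every vector returns to itself, yet the rotor is +1, back on the identity sheet (an even number of 2*pi turns).
Answer: 1


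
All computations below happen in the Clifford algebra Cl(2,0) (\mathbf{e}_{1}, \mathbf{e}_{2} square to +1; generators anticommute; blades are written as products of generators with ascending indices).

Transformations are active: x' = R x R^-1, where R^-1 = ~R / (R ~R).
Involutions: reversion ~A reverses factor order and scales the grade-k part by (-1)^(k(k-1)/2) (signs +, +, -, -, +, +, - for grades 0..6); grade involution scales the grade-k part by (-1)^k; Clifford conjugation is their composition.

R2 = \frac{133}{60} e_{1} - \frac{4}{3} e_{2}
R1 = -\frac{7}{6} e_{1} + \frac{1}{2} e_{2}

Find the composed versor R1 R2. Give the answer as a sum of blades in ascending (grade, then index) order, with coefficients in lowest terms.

Distribute over the terms of R1 (each basis-blade product reordered to ascending indices, repeated generators contracted through their squares):
(-\frac{7}{6} e_{1}) R2 = -\frac{931}{360} + \frac{14}{9} e_{1} e_{2}
(\frac{1}{2} e_{2}) R2 = -\frac{2}{3} - \frac{133}{120} e_{1} e_{2}
Summing the partial products and collecting blades:
Answer: -\frac{1171}{360} + \frac{161}{360} e_{1} e_{2}


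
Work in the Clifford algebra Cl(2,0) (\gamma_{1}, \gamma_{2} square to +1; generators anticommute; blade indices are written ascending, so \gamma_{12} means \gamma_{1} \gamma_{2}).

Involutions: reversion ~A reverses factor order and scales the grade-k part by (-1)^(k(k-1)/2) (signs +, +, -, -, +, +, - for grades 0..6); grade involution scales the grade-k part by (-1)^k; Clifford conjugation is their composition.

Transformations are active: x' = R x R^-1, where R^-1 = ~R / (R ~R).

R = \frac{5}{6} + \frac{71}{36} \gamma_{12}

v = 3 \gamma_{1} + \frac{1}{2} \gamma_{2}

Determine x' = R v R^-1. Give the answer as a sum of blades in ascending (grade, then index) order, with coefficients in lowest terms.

~R = \frac{5}{6} - \frac{71}{36} \gamma_{12}, and R ~R = \frac{5941}{1296}, so R^-1 = ~R / (\frac{5941}{1296}).
R v = \frac{251}{72} \gamma_{1} - \frac{11}{2} \gamma_{2}
Answer: -\frac{10293}{5941} \gamma_{1} - \frac{29701}{11882} \gamma_{2}


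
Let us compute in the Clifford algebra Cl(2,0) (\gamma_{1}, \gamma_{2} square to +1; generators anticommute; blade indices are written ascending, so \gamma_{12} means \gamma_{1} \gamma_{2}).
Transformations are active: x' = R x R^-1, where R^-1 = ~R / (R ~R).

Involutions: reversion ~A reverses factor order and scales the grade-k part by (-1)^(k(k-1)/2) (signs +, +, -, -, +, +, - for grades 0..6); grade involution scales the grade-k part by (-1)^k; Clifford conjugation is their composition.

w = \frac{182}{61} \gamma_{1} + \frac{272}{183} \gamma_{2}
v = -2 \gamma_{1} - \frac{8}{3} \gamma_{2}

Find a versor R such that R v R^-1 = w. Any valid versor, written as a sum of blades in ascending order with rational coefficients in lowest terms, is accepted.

Take R = v + w = \frac{60}{61} \gamma_{1} - \frac{72}{61} \gamma_{2}. Because q(v) = q(w) = \frac{100}{9}, conjugation by R sends v exactly to w.
Answer: \frac{60}{61} \gamma_{1} - \frac{72}{61} \gamma_{2}


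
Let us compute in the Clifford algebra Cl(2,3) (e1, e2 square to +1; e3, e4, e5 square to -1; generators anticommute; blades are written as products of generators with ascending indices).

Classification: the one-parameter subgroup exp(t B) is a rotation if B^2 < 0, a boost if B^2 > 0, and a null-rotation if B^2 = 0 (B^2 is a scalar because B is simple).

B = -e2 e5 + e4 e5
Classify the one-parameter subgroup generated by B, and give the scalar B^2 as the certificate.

B^2 term by term: the squares give (-1)^2*(e2 e5)^2 + (1)^2*(e4 e5)^2 = 1*(+1) + 1*(-1) = 0 (each basis 2-blade squares to minus the product of its generators' squares); cross terms between blades sharing an index anticommute and cancel. So B^2 = 0.
Answer: null-rotation, certificate B^2 = 0. One invariant decides it: the square 0 survives every conjugation, and its sign is exactly the classification.


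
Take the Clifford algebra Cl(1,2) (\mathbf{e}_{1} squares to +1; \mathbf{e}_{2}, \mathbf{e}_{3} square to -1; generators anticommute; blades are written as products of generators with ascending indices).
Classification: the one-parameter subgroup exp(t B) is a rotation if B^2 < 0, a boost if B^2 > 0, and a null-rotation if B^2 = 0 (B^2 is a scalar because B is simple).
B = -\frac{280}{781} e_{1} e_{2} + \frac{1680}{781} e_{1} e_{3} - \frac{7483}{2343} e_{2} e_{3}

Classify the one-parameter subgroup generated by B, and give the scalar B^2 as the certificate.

B^2 term by term: the squares give (-\frac{280}{781})^2*(e_{1} e_{2})^2 + (\frac{1680}{781})^2*(e_{1} e_{3})^2 + (-\frac{7483}{2343})^2*(e_{2} e_{3})^2 = \frac{78400}{609961}*(+1) + \frac{2822400}{609961}*(+1) + \frac{55995289}{5489649}*(-1) = -\frac{49}{9} (each basis 2-blade squares to minus the product of its generators' squares); cross terms between blades sharing an index anticommute and cancel. So B^2 = -\frac{49}{9}.
Answer: rotation, certificate B^2 = -\frac{49}{9}. Note: conjugating B changes its blade decomposition but never the scalar B^2 = -\frac{49}{9}, whose sign settles the classification.


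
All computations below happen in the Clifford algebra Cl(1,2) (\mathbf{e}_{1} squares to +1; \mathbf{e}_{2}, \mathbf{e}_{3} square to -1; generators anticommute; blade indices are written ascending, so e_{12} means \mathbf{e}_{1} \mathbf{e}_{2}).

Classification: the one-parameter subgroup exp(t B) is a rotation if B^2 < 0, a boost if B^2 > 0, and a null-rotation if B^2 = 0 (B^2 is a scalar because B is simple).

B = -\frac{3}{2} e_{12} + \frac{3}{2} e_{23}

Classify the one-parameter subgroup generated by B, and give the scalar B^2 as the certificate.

B^2 term by term: the squares give (-\frac{3}{2})^2*(e_{12})^2 + (\frac{3}{2})^2*(e_{23})^2 = \frac{9}{4}*(+1) + \frac{9}{4}*(-1) = 0 (each basis 2-blade squares to minus the product of its generators' squares); cross terms between blades sharing an index anticommute and cancel. So B^2 = 0.
Answer: null-rotation, certificate B^2 = 0. Note: conjugating B changes its blade decomposition but never the scalar B^2 = 0, whose sign settles the classification.


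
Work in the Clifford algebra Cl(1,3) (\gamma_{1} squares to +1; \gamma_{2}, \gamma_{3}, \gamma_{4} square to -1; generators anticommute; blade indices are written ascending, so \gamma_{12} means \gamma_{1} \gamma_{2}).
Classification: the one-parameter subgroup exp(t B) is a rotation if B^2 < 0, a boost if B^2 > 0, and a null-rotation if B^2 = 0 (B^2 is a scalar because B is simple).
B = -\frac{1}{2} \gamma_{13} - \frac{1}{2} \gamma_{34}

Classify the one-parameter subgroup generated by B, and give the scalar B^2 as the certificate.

B^2 term by term: the squares give (-\frac{1}{2})^2*(\gamma_{13})^2 + (-\frac{1}{2})^2*(\gamma_{34})^2 = \frac{1}{4}*(+1) + \frac{1}{4}*(-1) = 0 (each basis 2-blade squares to minus the product of its generators' squares); cross terms between blades sharing an index anticommute and cancel. So B^2 = 0.
Answer: null-rotation, certificate B^2 = 0. Check the certificate: B^2 = 0, and that sign is decisive whatever form B takes.


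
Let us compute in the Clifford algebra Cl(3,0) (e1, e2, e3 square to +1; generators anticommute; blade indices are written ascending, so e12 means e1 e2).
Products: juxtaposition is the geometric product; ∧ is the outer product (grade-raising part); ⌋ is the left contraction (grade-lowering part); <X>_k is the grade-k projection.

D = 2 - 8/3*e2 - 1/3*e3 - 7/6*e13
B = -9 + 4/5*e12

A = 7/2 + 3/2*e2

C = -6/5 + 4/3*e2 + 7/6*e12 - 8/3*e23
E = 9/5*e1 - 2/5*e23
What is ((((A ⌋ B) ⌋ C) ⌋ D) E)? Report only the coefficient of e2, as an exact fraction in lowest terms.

step 1: -63/2 - 6/5*e1 + 14/5*e12
step 2: 518/15 - 217/5*e2 - 147/4*e12 + 84*e23
step 3: 924/5 - 4144/45*e2 - 518/45*e3 - 1813/45*e13
step 4: 8316/25*e1 - 1036/225*e2 + 4921/45*e3 + 6734/45*e12 + 518/25*e13 - 1848/25*e23
Answer: -1036/225


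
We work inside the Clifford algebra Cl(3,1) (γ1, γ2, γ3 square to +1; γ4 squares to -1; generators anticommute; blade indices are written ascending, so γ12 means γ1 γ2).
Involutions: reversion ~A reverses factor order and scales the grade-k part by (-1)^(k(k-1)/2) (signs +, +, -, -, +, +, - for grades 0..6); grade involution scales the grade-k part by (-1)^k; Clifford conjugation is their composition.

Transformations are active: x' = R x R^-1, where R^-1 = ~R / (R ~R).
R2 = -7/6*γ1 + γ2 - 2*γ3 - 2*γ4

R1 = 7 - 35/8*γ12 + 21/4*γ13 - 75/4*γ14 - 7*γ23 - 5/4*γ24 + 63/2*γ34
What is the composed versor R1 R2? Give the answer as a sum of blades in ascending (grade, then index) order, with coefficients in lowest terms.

Distribute over the terms of R2 (each basis-blade product reordered to ascending indices, repeated generators contracted through their squares):
R1 (-7/6*γ1) = -49/6*γ1 - 245/48*γ2 + 49/8*γ3 - 175/8*γ4 + 49/6*γ123 + 35/24*γ124 - 147/4*γ134
R1 (γ2) = -35/8*γ1 + 7*γ2 + 7*γ3 + 5/4*γ4 - 21/4*γ123 + 75/4*γ124 + 63/2*γ234
R1 (-2*γ3) = -21/2*γ1 + 14*γ2 - 14*γ3 + 63*γ4 + 35/4*γ123 - 75/2*γ134 - 5/2*γ234
R1 (-2*γ4) = -75/2*γ1 - 5/2*γ2 + 63*γ3 - 14*γ4 + 35/4*γ124 - 21/2*γ134 + 14*γ234
Summing the partial products and collecting blades:
Answer: -1453/24*γ1 + 643/48*γ2 + 497/8*γ3 + 227/8*γ4 + 35/3*γ123 + 695/24*γ124 - 339/4*γ134 + 43*γ234


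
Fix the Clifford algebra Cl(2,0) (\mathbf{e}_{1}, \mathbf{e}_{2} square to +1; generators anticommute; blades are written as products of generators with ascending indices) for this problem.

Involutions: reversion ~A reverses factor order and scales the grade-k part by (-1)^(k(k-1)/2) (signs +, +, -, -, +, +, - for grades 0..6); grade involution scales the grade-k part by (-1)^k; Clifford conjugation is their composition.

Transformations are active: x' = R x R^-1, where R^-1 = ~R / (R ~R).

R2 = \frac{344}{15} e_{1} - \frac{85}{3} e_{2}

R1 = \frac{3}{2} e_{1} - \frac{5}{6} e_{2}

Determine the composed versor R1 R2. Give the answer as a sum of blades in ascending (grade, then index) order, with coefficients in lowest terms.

Distribute over the terms of R1 (each basis-blade product reordered to ascending indices, repeated generators contracted through their squares):
(\frac{3}{2} e_{1}) R2 = \frac{172}{5} - \frac{85}{2} e_{1} e_{2}
(-\frac{5}{6} e_{2}) R2 = \frac{425}{18} + \frac{172}{9} e_{1} e_{2}
Summing the partial products and collecting blades:
Answer: \frac{5221}{90} - \frac{421}{18} e_{1} e_{2}


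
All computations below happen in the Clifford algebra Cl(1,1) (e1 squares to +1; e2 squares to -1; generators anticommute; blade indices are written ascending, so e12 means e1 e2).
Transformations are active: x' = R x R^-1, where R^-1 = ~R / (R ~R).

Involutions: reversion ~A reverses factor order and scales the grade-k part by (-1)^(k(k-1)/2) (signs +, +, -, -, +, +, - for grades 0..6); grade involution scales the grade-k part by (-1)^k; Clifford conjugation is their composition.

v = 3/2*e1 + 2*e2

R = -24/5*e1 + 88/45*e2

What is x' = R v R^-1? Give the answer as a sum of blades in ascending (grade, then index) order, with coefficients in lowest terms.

~R = -24/5*e1 + 88/45*e2, and R ~R = 38912/2025, so R^-1 = ~R / (38912/2025).
R v = -100/9 - 188/15*e12
Answer: 2463/608*e1 - 2591/608*e2


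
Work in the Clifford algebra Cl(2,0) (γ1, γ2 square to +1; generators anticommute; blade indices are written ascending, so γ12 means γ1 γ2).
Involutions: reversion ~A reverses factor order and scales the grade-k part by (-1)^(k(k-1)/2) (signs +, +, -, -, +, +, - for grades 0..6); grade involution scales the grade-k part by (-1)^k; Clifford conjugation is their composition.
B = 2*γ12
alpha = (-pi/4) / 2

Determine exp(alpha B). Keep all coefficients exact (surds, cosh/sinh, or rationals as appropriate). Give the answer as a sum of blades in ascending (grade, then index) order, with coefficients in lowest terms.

B^2 = (2)^2*(γ12)^2 = 4*(-1) = -4 (a basis 2-blade squares to minus the product of its generators' squares).
B^2 = -4 — since the square is negative, the closed form is circular: l = 2, alpha*l = -pi/4, so exp(alpha B) = cos(-pi/4) + (sin(-pi/4)/2)*B = sqrt(2)/2 + (-sqrt(2)/4)*B.
Answer: sqrt(2)/2 - sqrt(2)/2*γ12


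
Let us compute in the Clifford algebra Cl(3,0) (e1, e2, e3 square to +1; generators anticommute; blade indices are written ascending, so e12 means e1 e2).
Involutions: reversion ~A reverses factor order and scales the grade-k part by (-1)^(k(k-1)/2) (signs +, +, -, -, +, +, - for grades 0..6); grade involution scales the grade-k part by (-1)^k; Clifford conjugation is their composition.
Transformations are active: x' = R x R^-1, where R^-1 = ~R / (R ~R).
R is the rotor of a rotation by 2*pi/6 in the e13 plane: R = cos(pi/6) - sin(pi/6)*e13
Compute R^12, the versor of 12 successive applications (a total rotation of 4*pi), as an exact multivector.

Because a rotor carries half the rotation angle, composing 12 copies of this e13-plane rotor multiplies the phase: 12*(pi/6) = 2*pi, hence R^12 = cos(2*pi) - sin(2*pi)*e13.
cos(2*pi) = 1 and sin(2*pi) = 0, so R^12 = 1. The total rotation 4*pi is 2 full turns, so every vector returns to itself, yet the rotor is +1, back on the identity sheet (an even number of 2*pi turns).
Answer: 1


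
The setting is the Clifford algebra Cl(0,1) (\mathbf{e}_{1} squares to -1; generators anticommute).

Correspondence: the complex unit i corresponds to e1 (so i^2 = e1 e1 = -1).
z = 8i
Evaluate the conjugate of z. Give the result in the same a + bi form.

In blades: z = 8 e_{1}.
Conjugation here is Clifford conjugation: the scalar is fixed and the grade-1 and grade-2 blades all flip sign, giving -8 e_{1}; translating back:
Answer: -8i


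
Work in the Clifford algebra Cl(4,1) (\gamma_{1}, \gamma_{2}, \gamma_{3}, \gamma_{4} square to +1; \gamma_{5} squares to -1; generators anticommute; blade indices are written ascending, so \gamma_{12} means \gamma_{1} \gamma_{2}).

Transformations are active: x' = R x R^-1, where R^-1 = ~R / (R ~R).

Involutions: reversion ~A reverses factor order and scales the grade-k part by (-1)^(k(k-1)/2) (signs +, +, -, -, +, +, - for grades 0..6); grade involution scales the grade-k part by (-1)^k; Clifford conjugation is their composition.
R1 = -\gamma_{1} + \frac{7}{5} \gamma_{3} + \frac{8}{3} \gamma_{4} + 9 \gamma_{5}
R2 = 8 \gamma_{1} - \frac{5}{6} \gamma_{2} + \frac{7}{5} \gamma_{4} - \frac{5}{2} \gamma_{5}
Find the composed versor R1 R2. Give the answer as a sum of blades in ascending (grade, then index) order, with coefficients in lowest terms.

Distribute over the terms of R1 (each basis-blade product reordered to ascending indices, repeated generators contracted through their squares):
(-\gamma_{1}) R2 = -8 + \frac{5}{6} \gamma_{12} - \frac{7}{5} \gamma_{14} + \frac{5}{2} \gamma_{15}
(\frac{7}{5} \gamma_{3}) R2 = -\frac{56}{5} \gamma_{13} + \frac{7}{6} \gamma_{23} + \frac{49}{25} \gamma_{34} - \frac{7}{2} \gamma_{35}
(\frac{8}{3} \gamma_{4}) R2 = \frac{56}{15} - \frac{64}{3} \gamma_{14} + \frac{20}{9} \gamma_{24} - \frac{20}{3} \gamma_{45}
(9 \gamma_{5}) R2 = \frac{45}{2} - 72 \gamma_{15} + \frac{15}{2} \gamma_{25} - \frac{63}{5} \gamma_{45}
Summing the partial products and collecting blades:
Answer: \frac{547}{30} + \frac{5}{6} \gamma_{12} - \frac{56}{5} \gamma_{13} - \frac{341}{15} \gamma_{14} - \frac{139}{2} \gamma_{15} + \frac{7}{6} \gamma_{23} + \frac{20}{9} \gamma_{24} + \frac{15}{2} \gamma_{25} + \frac{49}{25} \gamma_{34} - \frac{7}{2} \gamma_{35} - \frac{289}{15} \gamma_{45}


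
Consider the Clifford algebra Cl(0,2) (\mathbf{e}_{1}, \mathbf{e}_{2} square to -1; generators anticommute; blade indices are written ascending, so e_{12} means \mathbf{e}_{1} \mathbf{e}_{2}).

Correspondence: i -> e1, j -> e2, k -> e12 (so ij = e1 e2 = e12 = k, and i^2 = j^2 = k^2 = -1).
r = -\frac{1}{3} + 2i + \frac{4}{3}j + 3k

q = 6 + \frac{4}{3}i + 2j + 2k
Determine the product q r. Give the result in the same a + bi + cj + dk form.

In blades: q = 6 + \frac{4}{3} e_{1} + 2 e_{2} + 2 e_{12}, r = -\frac{1}{3} + 2 e_{1} + \frac{4}{3} e_{2} + 3 e_{12}.
Distribute q over r term by term (generator squares from the signature, products reordered to ascending indices): (6)*r = -2 + 12 e_{1} + 8 e_{2} + 18 e_{12}; (\frac{4}{3} e_{1})*r = -\frac{8}{3} - \frac{4}{9} e_{1} - 4 e_{2} + \frac{16}{9} e_{12}; (2 e_{2})*r = -\frac{8}{3} + 6 e_{1} - \frac{2}{3} e_{2} - 4 e_{12}; (2 e_{12})*r = -6 - \frac{8}{3} e_{1} + 4 e_{2} - \frac{2}{3} e_{12}.
Sum: -\frac{40}{3} + \frac{134}{9} e_{1} + \frac{22}{3} e_{2} + \frac{136}{9} e_{12}; translating back through the correspondence:
Answer: -\frac{40}{3} + \frac{134}{9}i + \frac{22}{3}j + \frac{136}{9}k


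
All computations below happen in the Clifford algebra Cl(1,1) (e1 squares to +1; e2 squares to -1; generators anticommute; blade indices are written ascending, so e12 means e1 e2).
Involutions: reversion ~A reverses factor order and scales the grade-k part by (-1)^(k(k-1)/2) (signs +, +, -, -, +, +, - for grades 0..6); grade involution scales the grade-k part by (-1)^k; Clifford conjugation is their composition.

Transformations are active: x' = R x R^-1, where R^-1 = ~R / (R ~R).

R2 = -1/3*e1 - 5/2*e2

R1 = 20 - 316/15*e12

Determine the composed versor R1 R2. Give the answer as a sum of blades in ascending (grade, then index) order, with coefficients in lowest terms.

Distribute over the terms of R1 (each basis-blade product reordered to ascending indices, repeated generators contracted through their squares):
(20) R2 = -20/3*e1 - 50*e2
(-316/15*e12) R2 = -158/3*e1 - 316/45*e2
Summing the partial products and collecting blades:
Answer: -178/3*e1 - 2566/45*e2


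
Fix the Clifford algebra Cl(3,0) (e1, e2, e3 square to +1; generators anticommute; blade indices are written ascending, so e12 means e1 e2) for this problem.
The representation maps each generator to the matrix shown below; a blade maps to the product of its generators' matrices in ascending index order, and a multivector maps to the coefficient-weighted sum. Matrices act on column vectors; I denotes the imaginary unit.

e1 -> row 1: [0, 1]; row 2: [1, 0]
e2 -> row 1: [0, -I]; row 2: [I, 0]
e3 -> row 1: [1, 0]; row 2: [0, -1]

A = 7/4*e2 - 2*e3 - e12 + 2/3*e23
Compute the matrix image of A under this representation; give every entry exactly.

Bivector images (products of the table entries): rho(e12) = rho(e1)rho(e2) = row 1: [I, 0]; row 2: [0, -I]; rho(e23) = rho(e2)rho(e3) = row 1: [0, I]; row 2: [I, 0].
M = (7/4)*rho(e2) + (-2)*rho(e3) + (-1)*rho(e12) + (2/3)*rho(e23), summed entrywise:
Answer: row 1: [-2 - I, -13*I/12]; row 2: [29*I/12, 2 + I]


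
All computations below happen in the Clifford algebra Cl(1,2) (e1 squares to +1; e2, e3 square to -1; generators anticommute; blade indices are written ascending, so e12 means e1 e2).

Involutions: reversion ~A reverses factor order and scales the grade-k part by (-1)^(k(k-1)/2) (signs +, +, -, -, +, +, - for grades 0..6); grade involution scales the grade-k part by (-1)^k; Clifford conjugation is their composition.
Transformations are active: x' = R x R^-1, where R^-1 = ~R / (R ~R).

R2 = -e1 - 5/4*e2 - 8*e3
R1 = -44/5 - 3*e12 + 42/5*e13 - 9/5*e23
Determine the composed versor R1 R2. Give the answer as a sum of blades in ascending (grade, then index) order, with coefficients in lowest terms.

Distribute over the terms of R2 (each basis-blade product reordered to ascending indices, repeated generators contracted through their squares):
R1 (-e1) = 44/5*e1 - 3*e2 + 42/5*e3 + 9/5*e123
R1 (-5/4*e2) = -15/4*e1 + 11*e2 + 9/4*e3 + 21/2*e123
R1 (-8*e3) = 336/5*e1 - 72/5*e2 + 352/5*e3 + 24*e123
Summing the partial products and collecting blades:
Answer: 289/4*e1 - 32/5*e2 + 1621/20*e3 + 363/10*e123


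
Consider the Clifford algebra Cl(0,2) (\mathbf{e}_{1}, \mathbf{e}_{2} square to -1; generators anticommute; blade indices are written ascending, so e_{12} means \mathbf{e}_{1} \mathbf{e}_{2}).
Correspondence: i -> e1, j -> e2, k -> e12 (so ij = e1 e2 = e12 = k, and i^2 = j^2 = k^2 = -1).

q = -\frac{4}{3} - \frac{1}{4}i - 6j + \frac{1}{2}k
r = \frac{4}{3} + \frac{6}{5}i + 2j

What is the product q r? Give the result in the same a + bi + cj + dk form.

In blades: q = -\frac{4}{3} - \frac{1}{4} e_{1} - 6 e_{2} + \frac{1}{2} e_{12}, r = \frac{4}{3} + \frac{6}{5} e_{1} + 2 e_{2}.
Distribute q over r term by term (generator squares from the signature, products reordered to ascending indices): (-\frac{4}{3})*r = -\frac{16}{9} - \frac{8}{5} e_{1} - \frac{8}{3} e_{2}; (-\frac{1}{4} e_{1})*r = \frac{3}{10} - \frac{1}{3} e_{1} - \frac{1}{2} e_{12}; (-6 e_{2})*r = 12 - 8 e_{2} + \frac{36}{5} e_{12}; (\frac{1}{2} e_{12})*r = -e_{1} + \frac{3}{5} e_{2} + \frac{2}{3} e_{12}.
Sum: \frac{947}{90} - \frac{44}{15} e_{1} - \frac{151}{15} e_{2} + \frac{221}{30} e_{12}; translating back through the correspondence:
Answer: \frac{947}{90} - \frac{44}{15}i - \frac{151}{15}j + \frac{221}{30}k


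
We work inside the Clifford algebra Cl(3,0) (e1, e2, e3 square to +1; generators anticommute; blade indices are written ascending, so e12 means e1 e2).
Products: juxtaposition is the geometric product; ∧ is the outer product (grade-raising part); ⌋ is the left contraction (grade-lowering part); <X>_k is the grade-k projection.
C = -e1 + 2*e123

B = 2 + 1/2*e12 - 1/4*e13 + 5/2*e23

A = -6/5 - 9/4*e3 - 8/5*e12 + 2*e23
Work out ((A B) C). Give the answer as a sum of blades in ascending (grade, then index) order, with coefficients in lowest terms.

step 1: -33/5 - 9/16*e1 + 45/8*e2 - 9/2*e3 - 43/10*e12 - 47/10*e13 + 3/5*e23 - 9/8*e123
step 2: 45/16 + 27/5*e1 - 137/10*e2 + 39/10*e3 - 27/8*e12 - 63/4*e13 - 69/5*e123
Answer: 45/16 + 27/5*e1 - 137/10*e2 + 39/10*e3 - 27/8*e12 - 63/4*e13 - 69/5*e123


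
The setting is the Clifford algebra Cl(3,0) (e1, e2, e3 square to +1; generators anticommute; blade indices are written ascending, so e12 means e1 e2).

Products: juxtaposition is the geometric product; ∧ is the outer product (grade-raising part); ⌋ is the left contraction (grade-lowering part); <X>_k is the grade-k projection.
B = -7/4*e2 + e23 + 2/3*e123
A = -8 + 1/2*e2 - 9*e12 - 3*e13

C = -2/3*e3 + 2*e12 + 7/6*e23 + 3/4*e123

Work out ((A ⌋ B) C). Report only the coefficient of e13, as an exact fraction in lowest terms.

step 1: -7/8 + 12*e2 + 13/2*e3 - 1/3*e13 - 8*e23 - 16/3*e123
step 2: 9 - 104/9*e1 - 5/2*e2 + 101/4*e3 + 509/72*e12 + 7*e13 - 155/16*e23 + 395/32*e123
Answer: 7


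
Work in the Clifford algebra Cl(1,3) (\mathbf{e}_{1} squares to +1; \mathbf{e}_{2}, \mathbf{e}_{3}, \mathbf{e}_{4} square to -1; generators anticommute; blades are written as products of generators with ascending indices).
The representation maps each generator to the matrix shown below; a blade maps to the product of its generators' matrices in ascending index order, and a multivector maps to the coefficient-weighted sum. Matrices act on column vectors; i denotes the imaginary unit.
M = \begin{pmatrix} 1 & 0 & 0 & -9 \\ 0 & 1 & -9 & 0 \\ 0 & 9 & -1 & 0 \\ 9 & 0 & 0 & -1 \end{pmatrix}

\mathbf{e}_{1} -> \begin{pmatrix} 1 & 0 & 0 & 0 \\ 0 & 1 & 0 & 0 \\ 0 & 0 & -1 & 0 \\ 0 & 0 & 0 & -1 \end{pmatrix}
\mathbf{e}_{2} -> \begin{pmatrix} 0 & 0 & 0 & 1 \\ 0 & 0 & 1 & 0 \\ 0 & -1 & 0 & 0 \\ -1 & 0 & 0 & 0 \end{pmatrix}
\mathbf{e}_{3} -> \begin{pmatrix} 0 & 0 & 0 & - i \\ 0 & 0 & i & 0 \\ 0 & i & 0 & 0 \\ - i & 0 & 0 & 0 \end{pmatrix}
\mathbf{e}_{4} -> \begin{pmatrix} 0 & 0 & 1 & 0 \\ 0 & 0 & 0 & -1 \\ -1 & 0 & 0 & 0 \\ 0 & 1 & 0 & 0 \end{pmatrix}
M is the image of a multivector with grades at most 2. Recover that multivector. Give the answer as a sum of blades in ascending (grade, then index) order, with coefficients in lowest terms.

Method: the blade images are trace-orthogonal — tr(rho(e_A) rho(e_B)^-1) = 4 if A = B and 0 otherwise — and rho(e_A)^-1 = (e_A)^2 * rho(e_A) with (e_A)^2 = +1 or -1, so the coefficient of e_A in the preimage is (e_A)^2 * tr(M rho(e_A))/4.
Nonzero projections over blades of grade <= 2: e_{1}: (e_{1})^2 = +1, tr(M rho(e_{1})) = 4, coefficient 1; e_{2}: (e_{2})^2 = -1, tr(M rho(e_{2})) = 36, coefficient -9. Every other blade of grade <= 2 projects to 0.
Answer: e_{1} - 9 e_{2}


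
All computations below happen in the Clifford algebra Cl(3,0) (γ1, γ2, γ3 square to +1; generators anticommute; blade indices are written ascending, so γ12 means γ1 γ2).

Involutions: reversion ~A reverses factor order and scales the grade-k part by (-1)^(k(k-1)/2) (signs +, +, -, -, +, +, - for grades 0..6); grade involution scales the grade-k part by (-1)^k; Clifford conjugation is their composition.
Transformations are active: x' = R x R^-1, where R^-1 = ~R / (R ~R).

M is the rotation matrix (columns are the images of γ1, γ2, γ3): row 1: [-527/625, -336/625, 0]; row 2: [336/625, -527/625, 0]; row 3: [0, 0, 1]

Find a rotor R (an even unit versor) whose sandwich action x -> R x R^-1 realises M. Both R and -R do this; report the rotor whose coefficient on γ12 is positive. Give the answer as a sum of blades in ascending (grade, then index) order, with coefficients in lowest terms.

Method: write R = a + b12*γ12 + b13*γ13 + b23*γ23 with a^2 + b12^2 + b13^2 + b23^2 = 1 (so R^-1 = ~R). Expanding the columns R e_j ~R gives tr M = 4a^2 - 1 and, from the antisymmetric part, M21 - M12 = -4a*b12, M13 - M31 = 4a*b13, M32 - M23 = -4a*b23.
Here tr M = -429/625, so a^2 = (1 + tr M)/4 = 49/625 and a = ±7/25. Taking a = 7/25: M21 - M12 = 672/625, M13 - M31 = 0, M32 - M23 = 0, giving b12 = -24/25, b13 = 0, b23 = 0, i.e. R = 7/25 - 24/25*γ12.
Its γ12 coefficient is negative, so report the other preimage -R.
Answer: -7/25 + 24/25*γ12. Key observation: the double cover Spin(3) -> SO(3) sends R and -R to the same matrix (trace -429/625 here), so the stated sign of the γ12 coefficient is what selects one sheet.


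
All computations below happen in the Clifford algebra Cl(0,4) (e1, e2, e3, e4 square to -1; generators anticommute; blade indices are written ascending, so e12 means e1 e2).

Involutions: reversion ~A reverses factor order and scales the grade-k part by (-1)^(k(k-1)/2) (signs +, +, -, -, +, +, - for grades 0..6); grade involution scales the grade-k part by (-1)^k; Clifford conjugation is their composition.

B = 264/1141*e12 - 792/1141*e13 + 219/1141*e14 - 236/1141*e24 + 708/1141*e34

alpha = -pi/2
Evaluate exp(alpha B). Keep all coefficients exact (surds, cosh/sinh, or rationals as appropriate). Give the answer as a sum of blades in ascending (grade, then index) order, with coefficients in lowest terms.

B^2 term by term: the squares give (264/1141)^2*(e12)^2 + (-792/1141)^2*(e13)^2 + (219/1141)^2*(e14)^2 + (-236/1141)^2*(e24)^2 + (708/1141)^2*(e34)^2 = 69696/1301881*(-1) + 627264/1301881*(-1) + 47961/1301881*(-1) + 55696/1301881*(-1) + 501264/1301881*(-1) = -1 (each basis 2-blade squares to minus the product of its generators' squares); cross terms between blades sharing an index anticommute and cancel; the commuting (index-disjoint) pairs give grade-4 terms 2*c*c'*(blade product), which cancel blade by blade — e1234: 373824/1301881 - 373824/1301881 = 0 — confirming B is simple. So B^2 = -1.
B^2 = -1 — the negative square puts this in the circular regime; l = 1, alpha*l = -pi/2, so exp(alpha B) = cos(-pi/2) + (sin(-pi/2)/1)*B = 0 + (-1)*B.
Answer: -264/1141*e12 + 792/1141*e13 - 219/1141*e14 + 236/1141*e24 - 708/1141*e34


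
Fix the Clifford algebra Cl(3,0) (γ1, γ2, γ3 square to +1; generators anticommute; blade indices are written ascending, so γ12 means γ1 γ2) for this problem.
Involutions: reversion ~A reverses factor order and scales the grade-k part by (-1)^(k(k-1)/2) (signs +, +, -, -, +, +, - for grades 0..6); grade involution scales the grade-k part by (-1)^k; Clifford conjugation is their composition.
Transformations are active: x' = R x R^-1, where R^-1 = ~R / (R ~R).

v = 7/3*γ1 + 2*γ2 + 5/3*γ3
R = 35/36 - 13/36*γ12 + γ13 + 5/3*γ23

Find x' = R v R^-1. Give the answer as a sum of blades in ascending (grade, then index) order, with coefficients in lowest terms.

~R = 35/36 + 13/36*γ12 - γ13 - 5/3*γ23, and R ~R = 3145/648, so R^-1 = ~R / (3145/648).
R v = 347/108*γ1 + 601/108*γ2 - 437/108*γ3 + 139/108*γ123
Answer: -6/37*γ1 - 167/555*γ2 - 1931/555*γ3


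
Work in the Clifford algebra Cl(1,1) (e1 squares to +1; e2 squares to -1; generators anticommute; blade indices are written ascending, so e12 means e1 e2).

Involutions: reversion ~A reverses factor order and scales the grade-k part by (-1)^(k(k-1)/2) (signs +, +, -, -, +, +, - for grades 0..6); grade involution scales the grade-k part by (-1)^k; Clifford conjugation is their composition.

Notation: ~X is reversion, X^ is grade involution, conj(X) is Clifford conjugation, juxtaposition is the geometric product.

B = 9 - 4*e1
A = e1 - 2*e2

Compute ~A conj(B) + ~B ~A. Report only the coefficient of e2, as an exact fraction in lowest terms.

first term: 4 + 9*e1 - 18*e2 + 8*e12
second term: -4 + 9*e1 - 18*e2 + 8*e12
Answer: -36


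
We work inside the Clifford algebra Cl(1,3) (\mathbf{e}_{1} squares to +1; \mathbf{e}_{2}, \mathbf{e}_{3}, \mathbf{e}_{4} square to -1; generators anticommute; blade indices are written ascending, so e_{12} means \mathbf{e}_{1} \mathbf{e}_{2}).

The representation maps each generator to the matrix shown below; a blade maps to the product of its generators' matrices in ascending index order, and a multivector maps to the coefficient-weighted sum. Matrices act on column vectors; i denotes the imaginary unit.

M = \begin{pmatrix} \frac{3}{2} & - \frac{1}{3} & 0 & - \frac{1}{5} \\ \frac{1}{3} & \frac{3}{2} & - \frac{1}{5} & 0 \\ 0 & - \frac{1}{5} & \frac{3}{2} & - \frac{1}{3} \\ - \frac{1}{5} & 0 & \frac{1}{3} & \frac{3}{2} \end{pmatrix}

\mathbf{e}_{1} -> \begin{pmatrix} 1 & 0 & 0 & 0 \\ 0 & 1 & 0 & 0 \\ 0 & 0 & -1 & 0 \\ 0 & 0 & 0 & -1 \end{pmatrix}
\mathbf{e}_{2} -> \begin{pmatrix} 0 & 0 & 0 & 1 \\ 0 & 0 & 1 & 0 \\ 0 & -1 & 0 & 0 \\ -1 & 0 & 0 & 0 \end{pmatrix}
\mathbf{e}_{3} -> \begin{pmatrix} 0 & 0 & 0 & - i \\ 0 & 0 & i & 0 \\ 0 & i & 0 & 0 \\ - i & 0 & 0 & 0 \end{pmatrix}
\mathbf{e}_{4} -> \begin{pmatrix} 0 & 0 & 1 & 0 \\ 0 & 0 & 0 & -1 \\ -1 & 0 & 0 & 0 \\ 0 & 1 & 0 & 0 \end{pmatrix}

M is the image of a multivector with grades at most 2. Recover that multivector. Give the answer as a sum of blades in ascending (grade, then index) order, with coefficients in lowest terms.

Method: the blade images are trace-orthogonal — tr(rho(e_A) rho(e_B)^-1) = 4 if A = B and 0 otherwise — and rho(e_A)^-1 = (e_A)^2 * rho(e_A) with (e_A)^2 = +1 or -1, so the coefficient of e_A in the preimage is (e_A)^2 * tr(M rho(e_A))/4.
Nonzero projections over blades of grade <= 2: 1: (1)^2 = +1, tr(M 1) = 6, coefficient \frac{3}{2}; e_{12}: (e_{12})^2 = +1, tr(M rho(e_{12})) = - \frac{4}{5}, coefficient -\frac{1}{5}; e_{24}: (e_{24})^2 = -1, tr(M rho(e_{24})) = \frac{4}{3}, coefficient -\frac{1}{3}. Every other blade of grade <= 2 projects to 0.
Answer: \frac{3}{2} - \frac{1}{5} e_{12} - \frac{1}{3} e_{24}


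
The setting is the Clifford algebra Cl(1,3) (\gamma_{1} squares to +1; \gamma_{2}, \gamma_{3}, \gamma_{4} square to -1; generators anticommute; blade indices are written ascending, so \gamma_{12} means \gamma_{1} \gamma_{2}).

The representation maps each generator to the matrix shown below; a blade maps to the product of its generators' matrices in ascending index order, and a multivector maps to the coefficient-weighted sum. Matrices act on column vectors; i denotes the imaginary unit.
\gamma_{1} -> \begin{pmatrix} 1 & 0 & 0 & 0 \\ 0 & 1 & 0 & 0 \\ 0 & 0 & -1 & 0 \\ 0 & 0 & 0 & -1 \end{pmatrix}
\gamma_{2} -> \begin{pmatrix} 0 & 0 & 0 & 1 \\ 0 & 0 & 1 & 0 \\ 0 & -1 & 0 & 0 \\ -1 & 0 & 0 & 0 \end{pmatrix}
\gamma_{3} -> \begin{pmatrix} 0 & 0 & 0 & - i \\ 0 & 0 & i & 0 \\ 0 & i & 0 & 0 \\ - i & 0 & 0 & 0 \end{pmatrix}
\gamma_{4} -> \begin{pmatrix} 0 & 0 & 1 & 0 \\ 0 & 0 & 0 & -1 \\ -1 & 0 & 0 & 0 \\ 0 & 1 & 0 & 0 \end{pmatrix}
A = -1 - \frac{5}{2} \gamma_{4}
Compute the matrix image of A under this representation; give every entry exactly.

M = (-1)*1 + (-\frac{5}{2})*rho(\gamma_{4}), summed entrywise (1 is the identity matrix):
Answer: \begin{pmatrix} -1 & 0 & - \frac{5}{2} & 0 \\ 0 & -1 & 0 & \frac{5}{2} \\ \frac{5}{2} & 0 & -1 & 0 \\ 0 & - \frac{5}{2} & 0 & -1 \end{pmatrix}


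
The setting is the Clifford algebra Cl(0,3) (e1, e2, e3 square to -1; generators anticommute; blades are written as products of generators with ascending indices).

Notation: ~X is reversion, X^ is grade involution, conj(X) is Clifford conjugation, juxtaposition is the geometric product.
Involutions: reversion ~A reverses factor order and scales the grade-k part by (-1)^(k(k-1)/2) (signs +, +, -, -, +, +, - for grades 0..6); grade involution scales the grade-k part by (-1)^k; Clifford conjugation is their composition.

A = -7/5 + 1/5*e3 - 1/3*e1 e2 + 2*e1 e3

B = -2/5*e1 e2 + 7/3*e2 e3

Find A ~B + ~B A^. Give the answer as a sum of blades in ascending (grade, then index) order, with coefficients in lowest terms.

first term: 2/15 - 7/15*e2 - 392/75*e1 e2 - 7/9*e1 e3 + 37/15*e2 e3 + 2/25*e1 e2 e3
second term: 2/15 - 7/15*e2 + 308/75*e1 e2 + 7/9*e1 e3 + 61/15*e2 e3 - 2/25*e1 e2 e3
Answer: 4/15 - 14/15*e2 - 28/25*e1 e2 + 98/15*e2 e3


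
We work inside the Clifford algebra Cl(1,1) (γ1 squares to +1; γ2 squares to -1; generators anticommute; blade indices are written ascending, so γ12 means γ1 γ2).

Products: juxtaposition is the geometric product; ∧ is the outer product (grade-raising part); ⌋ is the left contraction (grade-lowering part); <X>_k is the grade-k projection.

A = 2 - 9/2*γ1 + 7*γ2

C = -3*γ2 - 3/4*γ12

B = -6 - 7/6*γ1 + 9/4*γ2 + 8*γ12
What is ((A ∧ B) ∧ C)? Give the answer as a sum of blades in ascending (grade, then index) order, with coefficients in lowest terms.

step 1: -12 + 74/3*γ1 - 75/2*γ2 + 337/24*γ12
step 2: 36*γ2 - 65*γ12
Answer: 36*γ2 - 65*γ12


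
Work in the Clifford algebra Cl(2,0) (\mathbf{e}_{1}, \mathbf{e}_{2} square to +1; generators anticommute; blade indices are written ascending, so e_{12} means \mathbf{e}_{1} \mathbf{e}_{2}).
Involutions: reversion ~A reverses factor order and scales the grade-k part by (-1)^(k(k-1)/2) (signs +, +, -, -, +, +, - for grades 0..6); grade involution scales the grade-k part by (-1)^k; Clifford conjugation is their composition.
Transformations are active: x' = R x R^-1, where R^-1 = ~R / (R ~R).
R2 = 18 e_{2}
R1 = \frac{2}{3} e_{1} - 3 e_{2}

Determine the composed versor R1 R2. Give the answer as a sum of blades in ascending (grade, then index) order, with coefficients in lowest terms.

Distribute over the terms of R2 (each basis-blade product reordered to ascending indices, repeated generators contracted through their squares):
R1 (18 e_{2}) = -54 + 12 e_{12}
Answer: -54 + 12 e_{12}


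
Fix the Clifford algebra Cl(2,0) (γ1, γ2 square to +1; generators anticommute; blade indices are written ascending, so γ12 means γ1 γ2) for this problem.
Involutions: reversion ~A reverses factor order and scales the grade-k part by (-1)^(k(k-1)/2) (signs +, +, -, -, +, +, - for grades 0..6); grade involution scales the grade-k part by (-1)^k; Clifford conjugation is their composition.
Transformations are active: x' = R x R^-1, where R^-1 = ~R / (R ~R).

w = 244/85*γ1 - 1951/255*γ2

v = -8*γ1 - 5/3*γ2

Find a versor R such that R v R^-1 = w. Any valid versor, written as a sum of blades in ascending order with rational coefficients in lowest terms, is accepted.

Reasoning: v^2 = w^2 = 601/9 since conjugation preserves the quadratic form; R = v + w = -436/85*γ1 - 792/85*γ2 is then valid when invertible, keeping its own part and reversing (v - w)/2.
Answer: -436/85*γ1 - 792/85*γ2


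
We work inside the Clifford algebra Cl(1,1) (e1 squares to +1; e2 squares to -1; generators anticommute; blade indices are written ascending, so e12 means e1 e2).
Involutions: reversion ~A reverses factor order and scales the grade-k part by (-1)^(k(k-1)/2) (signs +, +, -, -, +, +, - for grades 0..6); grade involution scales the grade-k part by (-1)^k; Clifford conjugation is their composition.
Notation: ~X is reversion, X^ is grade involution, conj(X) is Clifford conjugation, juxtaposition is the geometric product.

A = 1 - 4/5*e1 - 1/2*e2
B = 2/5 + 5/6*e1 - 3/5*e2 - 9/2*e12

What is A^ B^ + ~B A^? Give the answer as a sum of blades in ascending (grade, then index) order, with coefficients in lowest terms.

first term: -17/30 - 829/300*e1 - 14/5*e2 - 1081/300*e12
second term: 41/30 - 329/300*e1 - 4*e2 + 1619/300*e12
Answer: 4/5 - 193/50*e1 - 34/5*e2 + 269/150*e12


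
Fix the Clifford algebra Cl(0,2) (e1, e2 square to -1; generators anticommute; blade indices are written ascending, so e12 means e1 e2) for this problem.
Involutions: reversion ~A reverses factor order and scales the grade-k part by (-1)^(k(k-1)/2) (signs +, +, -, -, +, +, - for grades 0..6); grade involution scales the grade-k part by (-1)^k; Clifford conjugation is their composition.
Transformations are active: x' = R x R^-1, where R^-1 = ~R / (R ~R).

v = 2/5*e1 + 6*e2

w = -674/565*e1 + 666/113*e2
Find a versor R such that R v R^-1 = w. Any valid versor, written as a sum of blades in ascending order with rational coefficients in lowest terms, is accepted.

Equal squares first: v^2 = w^2 = -904/25. Then v + w = -448/565*e1 + 1344/113*e2 is a versor taking v to w, provided it is invertible.
Answer: -448/565*e1 + 1344/113*e2


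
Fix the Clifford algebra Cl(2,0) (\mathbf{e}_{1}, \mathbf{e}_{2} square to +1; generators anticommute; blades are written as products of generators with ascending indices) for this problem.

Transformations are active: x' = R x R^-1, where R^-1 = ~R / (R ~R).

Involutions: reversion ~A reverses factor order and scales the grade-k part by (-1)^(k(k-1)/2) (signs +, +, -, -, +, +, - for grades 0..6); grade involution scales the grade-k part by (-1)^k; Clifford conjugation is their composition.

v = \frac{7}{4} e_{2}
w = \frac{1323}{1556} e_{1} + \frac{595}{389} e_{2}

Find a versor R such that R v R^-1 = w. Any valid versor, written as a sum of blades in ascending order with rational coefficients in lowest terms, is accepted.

Construction: equal norms (both \frac{49}{16}) license R = v + w = \frac{1323}{1556} e_{1} + \frac{5103}{1556} e_{2} — nothing changes along that direction, while (v - w)/2 changes sign, so v maps onto w.
Answer: \frac{1323}{1556} e_{1} + \frac{5103}{1556} e_{2}


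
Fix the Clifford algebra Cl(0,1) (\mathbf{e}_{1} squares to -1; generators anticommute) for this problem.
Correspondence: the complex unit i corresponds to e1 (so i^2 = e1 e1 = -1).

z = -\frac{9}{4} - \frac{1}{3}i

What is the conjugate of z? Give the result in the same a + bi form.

In blades: z = -\frac{9}{4} - \frac{1}{3} e_{1}.
Conjugation here is Clifford conjugation: the scalar is fixed and the grade-1 and grade-2 blades all flip sign, giving -\frac{9}{4} + \frac{1}{3} e_{1}; translating back:
Answer: -\frac{9}{4} + \frac{1}{3}i


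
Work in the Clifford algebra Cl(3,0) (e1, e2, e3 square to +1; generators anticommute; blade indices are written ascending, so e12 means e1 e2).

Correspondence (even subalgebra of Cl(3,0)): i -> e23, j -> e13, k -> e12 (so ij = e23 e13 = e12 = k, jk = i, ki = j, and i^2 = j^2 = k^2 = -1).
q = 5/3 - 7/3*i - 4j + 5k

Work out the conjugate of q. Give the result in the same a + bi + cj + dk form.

In blades: q = 5/3 + 5*e12 - 4*e13 - 7/3*e23.
Quaternion conjugation is reversion on the even subalgebra: the scalar is fixed and every grade-2 blade flips sign, giving 5/3 - 5*e12 + 4*e13 + 7/3*e23; translating back:
Answer: 5/3 + 7/3*i + 4j - 5k
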